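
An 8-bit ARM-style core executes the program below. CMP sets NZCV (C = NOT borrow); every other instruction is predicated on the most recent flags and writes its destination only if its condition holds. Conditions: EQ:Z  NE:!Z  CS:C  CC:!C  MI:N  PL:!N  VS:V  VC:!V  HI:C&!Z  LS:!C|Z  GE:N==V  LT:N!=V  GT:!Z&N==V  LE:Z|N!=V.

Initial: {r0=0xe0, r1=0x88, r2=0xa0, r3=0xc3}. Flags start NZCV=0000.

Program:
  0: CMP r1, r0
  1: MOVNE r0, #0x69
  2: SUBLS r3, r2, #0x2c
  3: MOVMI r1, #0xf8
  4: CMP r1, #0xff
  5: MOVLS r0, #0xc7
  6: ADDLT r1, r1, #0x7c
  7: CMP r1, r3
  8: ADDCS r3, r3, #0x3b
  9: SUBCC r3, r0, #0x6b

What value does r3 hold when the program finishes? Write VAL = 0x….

[0] flags=1000 → (cmp)
[1] flags=1000 NE?T → r0=0x69
[2] flags=1000 LS?T → r3=0x74
[3] flags=1000 MI?T → r1=0xf8
[4] flags=1000 → (cmp)
[5] flags=1000 LS?T → r0=0xc7
[6] flags=1000 LT?T → r1=0x74
[7] flags=0110 → (cmp)
[8] flags=0110 CS?T → r3=0xaf
[9] flags=0110 CC?F → skip

VAL = 0xaf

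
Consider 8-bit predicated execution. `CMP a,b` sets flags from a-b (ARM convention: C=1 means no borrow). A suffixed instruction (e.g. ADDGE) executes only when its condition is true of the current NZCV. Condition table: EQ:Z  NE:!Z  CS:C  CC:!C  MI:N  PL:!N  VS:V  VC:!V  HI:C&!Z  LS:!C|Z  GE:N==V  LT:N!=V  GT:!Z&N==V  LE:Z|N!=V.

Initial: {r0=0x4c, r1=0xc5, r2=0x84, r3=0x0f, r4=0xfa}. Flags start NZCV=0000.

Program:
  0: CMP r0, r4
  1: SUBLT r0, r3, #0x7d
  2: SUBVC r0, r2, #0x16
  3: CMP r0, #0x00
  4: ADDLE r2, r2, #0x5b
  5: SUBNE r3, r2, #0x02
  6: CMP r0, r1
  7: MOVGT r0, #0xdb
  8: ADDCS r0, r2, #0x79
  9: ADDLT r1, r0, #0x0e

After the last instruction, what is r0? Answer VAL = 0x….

VAL = 0xdb

[0] flags=0000 → (cmp)
[1] flags=0000 LT?F → skip
[2] flags=0000 VC?T → r0=0x6e
[3] flags=0010 → (cmp)
[4] flags=0010 LE?F → skip
[5] flags=0010 NE?T → r3=0x82
[6] flags=1001 → (cmp)
[7] flags=1001 GT?T → r0=0xdb
[8] flags=1001 CS?F → skip
[9] flags=1001 LT?F → skip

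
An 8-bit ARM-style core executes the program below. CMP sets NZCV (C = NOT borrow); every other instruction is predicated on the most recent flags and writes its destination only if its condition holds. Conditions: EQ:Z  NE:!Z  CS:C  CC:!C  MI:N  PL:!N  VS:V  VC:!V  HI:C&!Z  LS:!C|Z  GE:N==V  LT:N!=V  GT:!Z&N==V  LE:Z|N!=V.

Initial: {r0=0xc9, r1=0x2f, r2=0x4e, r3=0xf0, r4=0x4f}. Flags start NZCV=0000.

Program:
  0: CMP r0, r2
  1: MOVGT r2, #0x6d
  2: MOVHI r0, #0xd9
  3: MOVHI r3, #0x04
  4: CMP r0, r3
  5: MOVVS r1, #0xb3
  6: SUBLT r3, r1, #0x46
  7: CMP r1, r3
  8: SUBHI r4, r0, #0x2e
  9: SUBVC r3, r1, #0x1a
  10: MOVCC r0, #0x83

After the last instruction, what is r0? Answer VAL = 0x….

VAL = 0x83

[0] flags=0011 → (cmp)
[1] flags=0011 GT?F → skip
[2] flags=0011 HI?T → r0=0xd9
[3] flags=0011 HI?T → r3=0x04
[4] flags=1010 → (cmp)
[5] flags=1010 VS?F → skip
[6] flags=1010 LT?T → r3=0xe9
[7] flags=0000 → (cmp)
[8] flags=0000 HI?F → skip
[9] flags=0000 VC?T → r3=0x15
[10] flags=0000 CC?T → r0=0x83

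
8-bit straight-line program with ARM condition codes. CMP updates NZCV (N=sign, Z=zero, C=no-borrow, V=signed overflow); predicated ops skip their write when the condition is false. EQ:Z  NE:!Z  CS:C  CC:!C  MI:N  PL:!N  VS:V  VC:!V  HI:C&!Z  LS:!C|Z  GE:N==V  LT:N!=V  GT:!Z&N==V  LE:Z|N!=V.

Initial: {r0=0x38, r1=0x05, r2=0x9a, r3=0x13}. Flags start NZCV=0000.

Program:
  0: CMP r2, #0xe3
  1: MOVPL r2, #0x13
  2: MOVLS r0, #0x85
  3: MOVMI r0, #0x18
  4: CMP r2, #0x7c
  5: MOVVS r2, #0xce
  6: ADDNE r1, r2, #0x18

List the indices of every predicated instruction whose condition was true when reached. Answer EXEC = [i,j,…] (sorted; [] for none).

0: ✓ CMP  NZCV=1000
1: · MOVPL
2: ✓ MOVLS  r0←0x85
3: ✓ MOVMI  r0←0x18
4: ✓ CMP  NZCV=0011
5: ✓ MOVVS  r2←0xce
6: ✓ ADDNE  r1←0xe6

EXEC = [2,3,5,6]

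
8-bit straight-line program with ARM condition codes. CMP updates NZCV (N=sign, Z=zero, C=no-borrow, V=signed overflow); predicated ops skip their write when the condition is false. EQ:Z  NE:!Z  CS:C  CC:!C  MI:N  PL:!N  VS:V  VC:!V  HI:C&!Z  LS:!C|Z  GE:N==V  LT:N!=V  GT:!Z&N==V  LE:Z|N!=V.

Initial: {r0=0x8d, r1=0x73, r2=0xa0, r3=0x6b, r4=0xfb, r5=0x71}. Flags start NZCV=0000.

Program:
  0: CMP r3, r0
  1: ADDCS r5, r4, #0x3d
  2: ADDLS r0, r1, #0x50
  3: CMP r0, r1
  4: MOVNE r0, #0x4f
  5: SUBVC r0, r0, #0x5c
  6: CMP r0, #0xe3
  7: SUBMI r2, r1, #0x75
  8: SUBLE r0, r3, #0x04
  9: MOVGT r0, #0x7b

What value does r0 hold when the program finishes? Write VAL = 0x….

[0] flags=1001 → (cmp)
[1] flags=1001 CS?F → skip
[2] flags=1001 LS?T → r0=0xc3
[3] flags=0011 → (cmp)
[4] flags=0011 NE?T → r0=0x4f
[5] flags=0011 VC?F → skip
[6] flags=0000 → (cmp)
[7] flags=0000 MI?F → skip
[8] flags=0000 LE?F → skip
[9] flags=0000 GT?T → r0=0x7b

VAL = 0x7b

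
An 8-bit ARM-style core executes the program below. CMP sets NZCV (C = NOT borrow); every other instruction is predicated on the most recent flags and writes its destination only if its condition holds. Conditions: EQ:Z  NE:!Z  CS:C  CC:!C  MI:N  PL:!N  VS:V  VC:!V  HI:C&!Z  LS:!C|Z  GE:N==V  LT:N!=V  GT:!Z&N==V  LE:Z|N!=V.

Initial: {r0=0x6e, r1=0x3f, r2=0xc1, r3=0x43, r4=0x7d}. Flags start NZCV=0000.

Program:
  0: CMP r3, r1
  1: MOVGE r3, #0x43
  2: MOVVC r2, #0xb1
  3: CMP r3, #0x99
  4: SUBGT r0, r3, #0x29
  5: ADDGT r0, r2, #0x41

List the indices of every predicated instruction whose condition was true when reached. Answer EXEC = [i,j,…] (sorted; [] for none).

0: ✓ CMP  NZCV=0010
1: ✓ MOVGE  r3←0x43
2: ✓ MOVVC  r2←0xb1
3: ✓ CMP  NZCV=1001
4: ✓ SUBGT  r0←0x1a
5: ✓ ADDGT  r0←0xf2

EXEC = [1,2,4,5]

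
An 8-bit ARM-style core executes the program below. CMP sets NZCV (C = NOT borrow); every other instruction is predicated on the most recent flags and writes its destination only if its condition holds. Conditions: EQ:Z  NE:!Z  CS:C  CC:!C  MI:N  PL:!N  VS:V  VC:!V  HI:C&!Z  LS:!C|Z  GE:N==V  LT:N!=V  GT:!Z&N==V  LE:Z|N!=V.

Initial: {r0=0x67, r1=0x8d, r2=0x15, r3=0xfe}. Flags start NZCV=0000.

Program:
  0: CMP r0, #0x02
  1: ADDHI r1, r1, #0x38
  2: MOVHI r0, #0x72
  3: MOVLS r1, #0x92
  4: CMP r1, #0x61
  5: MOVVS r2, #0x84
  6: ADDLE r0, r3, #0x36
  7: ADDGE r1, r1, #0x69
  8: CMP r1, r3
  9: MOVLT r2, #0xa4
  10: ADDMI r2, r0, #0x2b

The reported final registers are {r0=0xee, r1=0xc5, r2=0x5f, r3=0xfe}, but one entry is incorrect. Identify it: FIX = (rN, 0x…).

FIX = (r0, 0x34)

[0] flags=0010 → (cmp)
[1] flags=0010 HI?T → r1=0xc5
[2] flags=0010 HI?T → r0=0x72
[3] flags=0010 LS?F → skip
[4] flags=0011 → (cmp)
[5] flags=0011 VS?T → r2=0x84
[6] flags=0011 LE?T → r0=0x34
[7] flags=0011 GE?F → skip
[8] flags=1000 → (cmp)
[9] flags=1000 LT?T → r2=0xa4
[10] flags=1000 MI?T → r2=0x5f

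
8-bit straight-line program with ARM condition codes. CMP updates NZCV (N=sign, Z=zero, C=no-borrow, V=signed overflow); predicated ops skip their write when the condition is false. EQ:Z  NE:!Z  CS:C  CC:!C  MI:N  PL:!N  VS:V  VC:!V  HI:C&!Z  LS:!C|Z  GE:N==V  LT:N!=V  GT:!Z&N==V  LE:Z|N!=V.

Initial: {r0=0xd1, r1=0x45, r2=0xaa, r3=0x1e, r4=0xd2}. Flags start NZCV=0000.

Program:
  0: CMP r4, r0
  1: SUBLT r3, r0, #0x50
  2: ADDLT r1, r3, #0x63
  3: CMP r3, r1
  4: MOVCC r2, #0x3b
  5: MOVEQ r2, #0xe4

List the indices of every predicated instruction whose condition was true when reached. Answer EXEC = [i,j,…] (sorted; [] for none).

0: ✓ CMP  NZCV=0010
1: · SUBLT
2: · ADDLT
3: ✓ CMP  NZCV=1000
4: ✓ MOVCC  r2←0x3b
5: · MOVEQ

EXEC = [4]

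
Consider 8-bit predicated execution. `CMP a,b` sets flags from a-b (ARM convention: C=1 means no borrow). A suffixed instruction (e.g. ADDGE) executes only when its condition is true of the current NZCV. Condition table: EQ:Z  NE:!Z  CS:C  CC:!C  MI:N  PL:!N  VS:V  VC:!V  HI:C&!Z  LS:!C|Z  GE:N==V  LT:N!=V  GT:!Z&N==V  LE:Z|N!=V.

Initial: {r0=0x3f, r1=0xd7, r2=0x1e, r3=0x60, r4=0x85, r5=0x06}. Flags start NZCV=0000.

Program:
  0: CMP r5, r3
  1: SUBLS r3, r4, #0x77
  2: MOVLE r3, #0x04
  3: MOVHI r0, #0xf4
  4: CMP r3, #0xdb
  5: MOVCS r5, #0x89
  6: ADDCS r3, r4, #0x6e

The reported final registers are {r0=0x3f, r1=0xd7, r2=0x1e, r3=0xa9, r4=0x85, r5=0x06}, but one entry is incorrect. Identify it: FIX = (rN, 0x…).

FIX = (r3, 0x04)

[0] flags=1000 → (cmp)
[1] flags=1000 LS?T → r3=0x0e
[2] flags=1000 LE?T → r3=0x04
[3] flags=1000 HI?F → skip
[4] flags=0000 → (cmp)
[5] flags=0000 CS?F → skip
[6] flags=0000 CS?F → skip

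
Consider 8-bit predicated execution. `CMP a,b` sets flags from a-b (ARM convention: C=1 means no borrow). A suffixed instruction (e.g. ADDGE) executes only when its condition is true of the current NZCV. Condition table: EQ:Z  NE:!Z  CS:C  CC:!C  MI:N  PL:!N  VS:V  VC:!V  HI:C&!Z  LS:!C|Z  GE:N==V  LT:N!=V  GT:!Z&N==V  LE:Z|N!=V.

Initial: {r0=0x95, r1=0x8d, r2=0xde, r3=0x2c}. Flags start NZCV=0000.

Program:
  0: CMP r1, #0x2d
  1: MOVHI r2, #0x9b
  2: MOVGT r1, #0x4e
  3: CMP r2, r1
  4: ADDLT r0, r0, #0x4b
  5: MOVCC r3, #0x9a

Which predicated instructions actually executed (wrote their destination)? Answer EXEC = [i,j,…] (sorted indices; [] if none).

EXEC = [1]

0: ✓ CMP  NZCV=0011
1: ✓ MOVHI  r2←0x9b
2: · MOVGT
3: ✓ CMP  NZCV=0010
4: · ADDLT
5: · MOVCC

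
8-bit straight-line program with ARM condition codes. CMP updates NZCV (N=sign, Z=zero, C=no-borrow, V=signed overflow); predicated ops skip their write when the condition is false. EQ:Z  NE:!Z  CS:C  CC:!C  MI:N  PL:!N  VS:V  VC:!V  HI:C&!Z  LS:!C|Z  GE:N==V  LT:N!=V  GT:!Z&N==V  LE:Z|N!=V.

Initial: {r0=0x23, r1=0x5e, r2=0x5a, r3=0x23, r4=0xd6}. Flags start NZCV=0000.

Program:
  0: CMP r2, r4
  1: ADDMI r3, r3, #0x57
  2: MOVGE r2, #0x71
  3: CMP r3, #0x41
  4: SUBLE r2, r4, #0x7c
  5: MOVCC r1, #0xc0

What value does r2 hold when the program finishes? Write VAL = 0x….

[0] flags=1001 → (cmp)
[1] flags=1001 MI?T → r3=0x7a
[2] flags=1001 GE?T → r2=0x71
[3] flags=0010 → (cmp)
[4] flags=0010 LE?F → skip
[5] flags=0010 CC?F → skip

VAL = 0x71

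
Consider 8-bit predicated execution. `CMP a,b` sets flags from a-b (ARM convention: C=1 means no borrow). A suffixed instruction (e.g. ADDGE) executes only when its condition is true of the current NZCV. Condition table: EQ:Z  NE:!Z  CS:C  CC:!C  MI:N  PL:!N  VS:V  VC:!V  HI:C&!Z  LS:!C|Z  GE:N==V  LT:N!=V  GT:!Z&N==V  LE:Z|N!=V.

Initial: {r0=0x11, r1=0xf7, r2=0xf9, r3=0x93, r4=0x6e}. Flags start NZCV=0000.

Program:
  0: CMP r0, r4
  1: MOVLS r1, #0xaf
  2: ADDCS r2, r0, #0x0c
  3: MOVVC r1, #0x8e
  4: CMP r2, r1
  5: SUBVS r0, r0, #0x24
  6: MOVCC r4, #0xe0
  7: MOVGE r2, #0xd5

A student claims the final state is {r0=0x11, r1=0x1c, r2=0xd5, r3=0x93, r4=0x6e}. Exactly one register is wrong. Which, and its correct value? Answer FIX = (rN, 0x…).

0: ✓ CMP  NZCV=1000
1: ✓ MOVLS  r1←0xaf
2: · ADDCS
3: ✓ MOVVC  r1←0x8e
4: ✓ CMP  NZCV=0010
5: · SUBVS
6: · MOVCC
7: ✓ MOVGE  r2←0xd5

FIX = (r1, 0x8e)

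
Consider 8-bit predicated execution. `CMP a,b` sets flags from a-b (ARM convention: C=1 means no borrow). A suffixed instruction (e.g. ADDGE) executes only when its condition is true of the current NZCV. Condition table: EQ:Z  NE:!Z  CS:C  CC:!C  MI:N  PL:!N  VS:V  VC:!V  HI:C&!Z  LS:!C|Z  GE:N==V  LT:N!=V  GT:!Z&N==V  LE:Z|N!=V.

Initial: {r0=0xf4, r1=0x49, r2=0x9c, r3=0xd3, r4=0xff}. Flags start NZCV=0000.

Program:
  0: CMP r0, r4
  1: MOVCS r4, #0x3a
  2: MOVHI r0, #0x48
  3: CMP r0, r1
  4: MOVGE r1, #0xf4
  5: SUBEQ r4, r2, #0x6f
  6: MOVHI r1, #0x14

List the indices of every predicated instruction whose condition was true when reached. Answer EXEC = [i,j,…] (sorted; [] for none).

0: ✓ CMP  NZCV=1000
1: · MOVCS
2: · MOVHI
3: ✓ CMP  NZCV=1010
4: · MOVGE
5: · SUBEQ
6: ✓ MOVHI  r1←0x14

EXEC = [6]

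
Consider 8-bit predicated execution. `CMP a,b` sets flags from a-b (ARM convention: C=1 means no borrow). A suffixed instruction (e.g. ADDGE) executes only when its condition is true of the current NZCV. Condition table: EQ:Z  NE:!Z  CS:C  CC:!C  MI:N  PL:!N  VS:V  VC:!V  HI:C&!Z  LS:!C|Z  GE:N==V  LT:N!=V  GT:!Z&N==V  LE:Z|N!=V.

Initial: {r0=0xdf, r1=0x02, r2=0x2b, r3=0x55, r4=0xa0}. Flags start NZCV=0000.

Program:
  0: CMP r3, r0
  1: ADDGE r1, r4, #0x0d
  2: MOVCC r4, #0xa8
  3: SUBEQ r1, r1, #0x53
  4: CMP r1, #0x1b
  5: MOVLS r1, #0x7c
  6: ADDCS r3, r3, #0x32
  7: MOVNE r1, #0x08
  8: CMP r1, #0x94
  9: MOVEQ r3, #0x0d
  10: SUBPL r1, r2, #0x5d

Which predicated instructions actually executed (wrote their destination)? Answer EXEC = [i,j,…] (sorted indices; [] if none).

0: ✓ CMP  NZCV=0000
1: ✓ ADDGE  r1←0xad
2: ✓ MOVCC  r4←0xa8
3: · SUBEQ
4: ✓ CMP  NZCV=1010
5: · MOVLS
6: ✓ ADDCS  r3←0x87
7: ✓ MOVNE  r1←0x08
8: ✓ CMP  NZCV=0000
9: · MOVEQ
10: ✓ SUBPL  r1←0xce

EXEC = [1,2,6,7,10]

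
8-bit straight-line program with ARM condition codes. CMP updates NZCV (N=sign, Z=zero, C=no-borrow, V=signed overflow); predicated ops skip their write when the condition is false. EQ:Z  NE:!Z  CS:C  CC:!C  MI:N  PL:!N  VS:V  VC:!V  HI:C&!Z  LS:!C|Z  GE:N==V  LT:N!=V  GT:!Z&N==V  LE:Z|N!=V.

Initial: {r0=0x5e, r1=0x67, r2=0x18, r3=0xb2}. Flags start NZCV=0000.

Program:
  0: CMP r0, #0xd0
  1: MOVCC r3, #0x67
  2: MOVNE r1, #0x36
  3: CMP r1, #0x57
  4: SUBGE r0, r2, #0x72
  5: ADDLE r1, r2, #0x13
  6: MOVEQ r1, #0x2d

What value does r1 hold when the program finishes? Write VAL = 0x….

0: ✓ CMP  NZCV=1001
1: ✓ MOVCC  r3←0x67
2: ✓ MOVNE  r1←0x36
3: ✓ CMP  NZCV=1000
4: · SUBGE
5: ✓ ADDLE  r1←0x2b
6: · MOVEQ

VAL = 0x2b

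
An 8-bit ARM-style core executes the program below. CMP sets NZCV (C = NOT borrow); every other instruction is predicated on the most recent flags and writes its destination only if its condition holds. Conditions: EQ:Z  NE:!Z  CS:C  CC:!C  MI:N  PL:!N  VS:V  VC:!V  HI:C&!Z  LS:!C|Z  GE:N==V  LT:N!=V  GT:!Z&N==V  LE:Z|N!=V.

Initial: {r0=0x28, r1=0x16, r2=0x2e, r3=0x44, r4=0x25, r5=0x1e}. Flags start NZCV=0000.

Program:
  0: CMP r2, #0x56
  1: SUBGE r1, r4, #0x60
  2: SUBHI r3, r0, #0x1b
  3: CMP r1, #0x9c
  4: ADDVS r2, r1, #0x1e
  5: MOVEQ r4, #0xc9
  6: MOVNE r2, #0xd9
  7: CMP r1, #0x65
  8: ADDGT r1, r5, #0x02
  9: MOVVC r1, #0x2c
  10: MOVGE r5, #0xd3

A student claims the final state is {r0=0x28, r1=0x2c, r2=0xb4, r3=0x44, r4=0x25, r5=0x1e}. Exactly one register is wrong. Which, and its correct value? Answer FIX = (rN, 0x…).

[0] flags=1000 → (cmp)
[1] flags=1000 GE?F → skip
[2] flags=1000 HI?F → skip
[3] flags=0000 → (cmp)
[4] flags=0000 VS?F → skip
[5] flags=0000 EQ?F → skip
[6] flags=0000 NE?T → r2=0xd9
[7] flags=1000 → (cmp)
[8] flags=1000 GT?F → skip
[9] flags=1000 VC?T → r1=0x2c
[10] flags=1000 GE?F → skip

FIX = (r2, 0xd9)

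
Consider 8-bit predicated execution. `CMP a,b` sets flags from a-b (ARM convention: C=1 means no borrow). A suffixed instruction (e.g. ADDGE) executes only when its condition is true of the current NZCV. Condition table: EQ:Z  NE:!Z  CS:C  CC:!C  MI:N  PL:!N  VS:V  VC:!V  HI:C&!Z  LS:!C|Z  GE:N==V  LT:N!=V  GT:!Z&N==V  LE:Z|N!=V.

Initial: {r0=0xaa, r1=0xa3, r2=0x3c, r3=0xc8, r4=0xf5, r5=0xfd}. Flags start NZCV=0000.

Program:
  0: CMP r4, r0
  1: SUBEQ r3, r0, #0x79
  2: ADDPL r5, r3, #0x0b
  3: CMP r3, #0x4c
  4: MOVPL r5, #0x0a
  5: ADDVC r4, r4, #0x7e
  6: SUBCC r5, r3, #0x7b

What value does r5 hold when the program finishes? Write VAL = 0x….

0: ✓ CMP  NZCV=0010
1: · SUBEQ
2: ✓ ADDPL  r5←0xd3
3: ✓ CMP  NZCV=0011
4: ✓ MOVPL  r5←0x0a
5: · ADDVC
6: · SUBCC

VAL = 0x0a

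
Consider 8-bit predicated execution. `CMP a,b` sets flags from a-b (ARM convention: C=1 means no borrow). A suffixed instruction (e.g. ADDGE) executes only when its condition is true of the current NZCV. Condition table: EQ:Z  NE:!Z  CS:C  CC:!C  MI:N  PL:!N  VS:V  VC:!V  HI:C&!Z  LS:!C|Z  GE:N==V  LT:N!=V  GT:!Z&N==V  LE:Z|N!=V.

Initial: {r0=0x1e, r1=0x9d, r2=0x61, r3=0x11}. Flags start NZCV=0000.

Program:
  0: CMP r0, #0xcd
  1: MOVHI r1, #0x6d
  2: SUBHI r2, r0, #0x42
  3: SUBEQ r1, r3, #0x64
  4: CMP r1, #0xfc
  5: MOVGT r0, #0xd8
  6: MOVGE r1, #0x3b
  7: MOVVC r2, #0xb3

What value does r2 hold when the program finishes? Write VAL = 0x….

[0] flags=0000 → (cmp)
[1] flags=0000 HI?F → skip
[2] flags=0000 HI?F → skip
[3] flags=0000 EQ?F → skip
[4] flags=1000 → (cmp)
[5] flags=1000 GT?F → skip
[6] flags=1000 GE?F → skip
[7] flags=1000 VC?T → r2=0xb3

VAL = 0xb3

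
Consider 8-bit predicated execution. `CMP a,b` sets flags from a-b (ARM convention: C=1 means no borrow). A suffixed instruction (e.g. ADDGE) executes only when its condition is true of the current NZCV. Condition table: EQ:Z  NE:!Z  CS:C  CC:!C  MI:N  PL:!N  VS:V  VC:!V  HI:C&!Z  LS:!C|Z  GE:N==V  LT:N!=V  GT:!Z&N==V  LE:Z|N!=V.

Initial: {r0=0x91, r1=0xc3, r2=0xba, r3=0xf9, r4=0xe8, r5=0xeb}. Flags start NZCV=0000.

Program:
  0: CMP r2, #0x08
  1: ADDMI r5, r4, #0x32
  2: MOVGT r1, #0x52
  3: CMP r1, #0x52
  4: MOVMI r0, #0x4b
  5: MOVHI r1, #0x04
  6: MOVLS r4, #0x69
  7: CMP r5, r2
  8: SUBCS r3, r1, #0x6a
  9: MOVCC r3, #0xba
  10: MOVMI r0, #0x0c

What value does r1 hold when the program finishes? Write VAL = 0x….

[0] flags=1010 → (cmp)
[1] flags=1010 MI?T → r5=0x1a
[2] flags=1010 GT?F → skip
[3] flags=0011 → (cmp)
[4] flags=0011 MI?F → skip
[5] flags=0011 HI?T → r1=0x04
[6] flags=0011 LS?F → skip
[7] flags=0000 → (cmp)
[8] flags=0000 CS?F → skip
[9] flags=0000 CC?T → r3=0xba
[10] flags=0000 MI?F → skip

VAL = 0x04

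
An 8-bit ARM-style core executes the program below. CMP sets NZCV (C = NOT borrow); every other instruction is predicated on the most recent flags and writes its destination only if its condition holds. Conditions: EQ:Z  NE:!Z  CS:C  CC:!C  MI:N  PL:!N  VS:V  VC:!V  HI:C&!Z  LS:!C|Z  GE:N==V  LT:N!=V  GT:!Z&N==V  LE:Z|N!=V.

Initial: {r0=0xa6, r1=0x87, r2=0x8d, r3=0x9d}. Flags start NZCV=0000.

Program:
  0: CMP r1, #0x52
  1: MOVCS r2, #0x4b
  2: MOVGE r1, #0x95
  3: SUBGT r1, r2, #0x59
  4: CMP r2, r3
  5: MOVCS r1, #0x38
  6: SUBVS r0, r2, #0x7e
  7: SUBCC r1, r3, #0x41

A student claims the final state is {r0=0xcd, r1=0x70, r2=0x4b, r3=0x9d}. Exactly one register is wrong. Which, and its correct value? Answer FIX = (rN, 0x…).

0: ✓ CMP  NZCV=0011
1: ✓ MOVCS  r2←0x4b
2: · MOVGE
3: · SUBGT
4: ✓ CMP  NZCV=1001
5: · MOVCS
6: ✓ SUBVS  r0←0xcd
7: ✓ SUBCC  r1←0x5c

FIX = (r1, 0x5c)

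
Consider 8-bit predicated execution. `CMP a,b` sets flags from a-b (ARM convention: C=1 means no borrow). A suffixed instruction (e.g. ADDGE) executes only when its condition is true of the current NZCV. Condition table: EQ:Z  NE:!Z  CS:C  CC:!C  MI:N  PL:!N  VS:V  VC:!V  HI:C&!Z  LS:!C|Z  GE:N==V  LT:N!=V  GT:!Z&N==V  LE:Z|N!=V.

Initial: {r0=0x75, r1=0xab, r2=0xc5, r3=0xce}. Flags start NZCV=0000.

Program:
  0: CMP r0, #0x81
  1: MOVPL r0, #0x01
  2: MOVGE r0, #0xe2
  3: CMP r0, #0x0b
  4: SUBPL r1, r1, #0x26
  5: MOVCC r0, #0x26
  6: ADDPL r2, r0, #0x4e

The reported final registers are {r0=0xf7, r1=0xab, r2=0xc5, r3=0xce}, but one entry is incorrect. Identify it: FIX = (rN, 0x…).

0: ✓ CMP  NZCV=1001
1: · MOVPL
2: ✓ MOVGE  r0←0xe2
3: ✓ CMP  NZCV=1010
4: · SUBPL
5: · MOVCC
6: · ADDPL

FIX = (r0, 0xe2)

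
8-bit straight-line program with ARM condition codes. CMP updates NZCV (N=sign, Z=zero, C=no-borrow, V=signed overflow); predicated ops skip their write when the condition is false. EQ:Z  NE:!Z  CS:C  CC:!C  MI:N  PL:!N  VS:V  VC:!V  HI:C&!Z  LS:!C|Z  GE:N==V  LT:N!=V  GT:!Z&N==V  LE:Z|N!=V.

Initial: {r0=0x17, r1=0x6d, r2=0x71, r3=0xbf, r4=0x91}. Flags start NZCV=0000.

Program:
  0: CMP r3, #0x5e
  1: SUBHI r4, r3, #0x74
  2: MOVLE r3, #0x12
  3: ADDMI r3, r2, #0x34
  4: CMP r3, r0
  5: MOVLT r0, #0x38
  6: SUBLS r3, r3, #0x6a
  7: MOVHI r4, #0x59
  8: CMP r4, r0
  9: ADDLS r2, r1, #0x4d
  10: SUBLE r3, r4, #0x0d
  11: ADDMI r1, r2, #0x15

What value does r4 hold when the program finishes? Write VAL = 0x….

VAL = 0x4b

[0] flags=0011 → (cmp)
[1] flags=0011 HI?T → r4=0x4b
[2] flags=0011 LE?T → r3=0x12
[3] flags=0011 MI?F → skip
[4] flags=1000 → (cmp)
[5] flags=1000 LT?T → r0=0x38
[6] flags=1000 LS?T → r3=0xa8
[7] flags=1000 HI?F → skip
[8] flags=0010 → (cmp)
[9] flags=0010 LS?F → skip
[10] flags=0010 LE?F → skip
[11] flags=0010 MI?F → skip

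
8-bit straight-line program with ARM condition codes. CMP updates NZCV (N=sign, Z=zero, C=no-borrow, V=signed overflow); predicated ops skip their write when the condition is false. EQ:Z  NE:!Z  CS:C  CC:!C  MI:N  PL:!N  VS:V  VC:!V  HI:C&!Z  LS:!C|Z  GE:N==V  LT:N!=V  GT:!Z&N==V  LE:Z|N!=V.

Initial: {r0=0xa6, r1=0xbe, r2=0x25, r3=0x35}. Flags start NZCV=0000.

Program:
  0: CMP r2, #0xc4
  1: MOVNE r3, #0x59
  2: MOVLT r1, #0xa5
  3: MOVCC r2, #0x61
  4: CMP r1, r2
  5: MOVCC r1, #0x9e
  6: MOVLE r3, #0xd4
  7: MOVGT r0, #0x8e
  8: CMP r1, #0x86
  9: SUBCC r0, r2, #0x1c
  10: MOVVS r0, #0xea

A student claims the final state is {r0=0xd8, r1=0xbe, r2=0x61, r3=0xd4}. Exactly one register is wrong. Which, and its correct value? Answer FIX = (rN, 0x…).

[0] flags=0000 → (cmp)
[1] flags=0000 NE?T → r3=0x59
[2] flags=0000 LT?F → skip
[3] flags=0000 CC?T → r2=0x61
[4] flags=0011 → (cmp)
[5] flags=0011 CC?F → skip
[6] flags=0011 LE?T → r3=0xd4
[7] flags=0011 GT?F → skip
[8] flags=0010 → (cmp)
[9] flags=0010 CC?F → skip
[10] flags=0010 VS?F → skip

FIX = (r0, 0xa6)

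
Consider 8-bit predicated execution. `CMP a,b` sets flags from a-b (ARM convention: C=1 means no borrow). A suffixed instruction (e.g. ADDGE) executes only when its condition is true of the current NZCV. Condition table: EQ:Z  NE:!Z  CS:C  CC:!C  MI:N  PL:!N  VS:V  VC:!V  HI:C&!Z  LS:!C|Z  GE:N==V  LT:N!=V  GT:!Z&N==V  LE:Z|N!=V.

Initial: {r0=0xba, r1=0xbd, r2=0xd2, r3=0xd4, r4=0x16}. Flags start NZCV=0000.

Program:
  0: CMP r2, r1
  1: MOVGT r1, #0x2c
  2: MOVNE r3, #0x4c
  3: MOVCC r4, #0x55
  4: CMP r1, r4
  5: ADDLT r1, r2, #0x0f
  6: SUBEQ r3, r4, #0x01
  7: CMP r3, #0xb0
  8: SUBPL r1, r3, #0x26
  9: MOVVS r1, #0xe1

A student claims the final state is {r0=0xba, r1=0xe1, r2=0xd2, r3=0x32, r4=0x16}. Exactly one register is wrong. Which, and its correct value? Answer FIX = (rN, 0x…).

FIX = (r3, 0x4c)

[0] flags=0010 → (cmp)
[1] flags=0010 GT?T → r1=0x2c
[2] flags=0010 NE?T → r3=0x4c
[3] flags=0010 CC?F → skip
[4] flags=0010 → (cmp)
[5] flags=0010 LT?F → skip
[6] flags=0010 EQ?F → skip
[7] flags=1001 → (cmp)
[8] flags=1001 PL?F → skip
[9] flags=1001 VS?T → r1=0xe1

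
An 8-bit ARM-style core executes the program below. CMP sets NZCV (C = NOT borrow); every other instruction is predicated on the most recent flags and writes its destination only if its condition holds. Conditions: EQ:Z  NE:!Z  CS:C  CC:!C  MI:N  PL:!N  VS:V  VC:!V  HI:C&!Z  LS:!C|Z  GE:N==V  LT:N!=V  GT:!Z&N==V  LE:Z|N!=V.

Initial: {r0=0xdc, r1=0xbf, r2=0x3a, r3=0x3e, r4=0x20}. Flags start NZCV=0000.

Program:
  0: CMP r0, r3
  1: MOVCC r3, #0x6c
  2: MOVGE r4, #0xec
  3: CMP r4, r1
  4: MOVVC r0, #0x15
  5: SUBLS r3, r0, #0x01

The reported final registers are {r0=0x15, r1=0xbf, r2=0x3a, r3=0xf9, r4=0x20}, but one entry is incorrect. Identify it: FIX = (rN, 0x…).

FIX = (r3, 0x14)

[0] flags=1010 → (cmp)
[1] flags=1010 CC?F → skip
[2] flags=1010 GE?F → skip
[3] flags=0000 → (cmp)
[4] flags=0000 VC?T → r0=0x15
[5] flags=0000 LS?T → r3=0x14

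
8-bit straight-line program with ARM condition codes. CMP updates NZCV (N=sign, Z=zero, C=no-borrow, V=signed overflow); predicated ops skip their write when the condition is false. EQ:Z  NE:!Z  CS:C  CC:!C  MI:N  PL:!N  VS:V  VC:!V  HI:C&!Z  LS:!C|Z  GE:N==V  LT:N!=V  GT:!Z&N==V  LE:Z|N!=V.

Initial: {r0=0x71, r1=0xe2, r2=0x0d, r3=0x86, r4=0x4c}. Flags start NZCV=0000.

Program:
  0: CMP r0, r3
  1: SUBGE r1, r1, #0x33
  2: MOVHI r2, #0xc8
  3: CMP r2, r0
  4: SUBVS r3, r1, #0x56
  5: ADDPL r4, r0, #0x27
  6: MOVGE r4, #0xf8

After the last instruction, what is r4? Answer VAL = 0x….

[0] flags=1001 → (cmp)
[1] flags=1001 GE?T → r1=0xaf
[2] flags=1001 HI?F → skip
[3] flags=1000 → (cmp)
[4] flags=1000 VS?F → skip
[5] flags=1000 PL?F → skip
[6] flags=1000 GE?F → skip

VAL = 0x4c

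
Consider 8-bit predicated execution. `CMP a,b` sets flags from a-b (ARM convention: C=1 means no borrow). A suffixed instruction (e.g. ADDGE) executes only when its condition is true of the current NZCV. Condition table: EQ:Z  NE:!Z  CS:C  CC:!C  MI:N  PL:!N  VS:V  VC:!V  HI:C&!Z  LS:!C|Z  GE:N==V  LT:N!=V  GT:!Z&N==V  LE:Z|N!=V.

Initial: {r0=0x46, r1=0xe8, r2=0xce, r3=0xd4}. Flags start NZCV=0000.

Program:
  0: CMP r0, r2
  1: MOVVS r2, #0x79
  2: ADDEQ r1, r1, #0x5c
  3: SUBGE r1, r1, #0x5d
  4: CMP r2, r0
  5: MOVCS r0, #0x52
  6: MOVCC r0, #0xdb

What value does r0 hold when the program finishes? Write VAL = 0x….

VAL = 0x52

0: ✓ CMP  NZCV=0000
1: · MOVVS
2: · ADDEQ
3: ✓ SUBGE  r1←0x8b
4: ✓ CMP  NZCV=1010
5: ✓ MOVCS  r0←0x52
6: · MOVCC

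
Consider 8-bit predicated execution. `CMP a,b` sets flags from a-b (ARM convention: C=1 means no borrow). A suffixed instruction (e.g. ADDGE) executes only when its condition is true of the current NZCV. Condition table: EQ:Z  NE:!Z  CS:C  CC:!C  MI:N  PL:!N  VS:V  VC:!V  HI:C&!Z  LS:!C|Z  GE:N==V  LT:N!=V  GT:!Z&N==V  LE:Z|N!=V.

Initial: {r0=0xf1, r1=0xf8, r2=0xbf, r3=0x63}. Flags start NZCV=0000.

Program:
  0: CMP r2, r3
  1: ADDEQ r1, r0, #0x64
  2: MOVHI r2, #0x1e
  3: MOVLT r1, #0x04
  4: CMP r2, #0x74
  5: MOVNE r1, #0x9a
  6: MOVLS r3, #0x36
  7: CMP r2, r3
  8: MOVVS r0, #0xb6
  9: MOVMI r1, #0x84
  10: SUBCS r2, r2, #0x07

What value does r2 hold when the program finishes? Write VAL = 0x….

0: ✓ CMP  NZCV=0011
1: · ADDEQ
2: ✓ MOVHI  r2←0x1e
3: ✓ MOVLT  r1←0x04
4: ✓ CMP  NZCV=1000
5: ✓ MOVNE  r1←0x9a
6: ✓ MOVLS  r3←0x36
7: ✓ CMP  NZCV=1000
8: · MOVVS
9: ✓ MOVMI  r1←0x84
10: · SUBCS

VAL = 0x1e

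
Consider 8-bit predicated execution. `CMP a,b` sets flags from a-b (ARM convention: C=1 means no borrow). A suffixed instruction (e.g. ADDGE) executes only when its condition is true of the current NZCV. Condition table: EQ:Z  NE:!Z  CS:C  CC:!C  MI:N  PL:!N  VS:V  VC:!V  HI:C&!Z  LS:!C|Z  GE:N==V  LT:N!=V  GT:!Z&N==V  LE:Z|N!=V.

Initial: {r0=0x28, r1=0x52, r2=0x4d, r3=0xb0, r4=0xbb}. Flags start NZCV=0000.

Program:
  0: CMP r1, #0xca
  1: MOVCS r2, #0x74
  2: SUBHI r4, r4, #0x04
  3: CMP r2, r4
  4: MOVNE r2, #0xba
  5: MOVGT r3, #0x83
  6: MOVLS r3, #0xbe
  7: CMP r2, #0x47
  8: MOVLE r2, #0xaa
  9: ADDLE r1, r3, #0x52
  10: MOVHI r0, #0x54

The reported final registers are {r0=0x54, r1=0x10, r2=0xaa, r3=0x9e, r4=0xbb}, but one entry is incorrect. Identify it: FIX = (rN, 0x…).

0: ✓ CMP  NZCV=1001
1: · MOVCS
2: · SUBHI
3: ✓ CMP  NZCV=1001
4: ✓ MOVNE  r2←0xba
5: ✓ MOVGT  r3←0x83
6: ✓ MOVLS  r3←0xbe
7: ✓ CMP  NZCV=0011
8: ✓ MOVLE  r2←0xaa
9: ✓ ADDLE  r1←0x10
10: ✓ MOVHI  r0←0x54

FIX = (r3, 0xbe)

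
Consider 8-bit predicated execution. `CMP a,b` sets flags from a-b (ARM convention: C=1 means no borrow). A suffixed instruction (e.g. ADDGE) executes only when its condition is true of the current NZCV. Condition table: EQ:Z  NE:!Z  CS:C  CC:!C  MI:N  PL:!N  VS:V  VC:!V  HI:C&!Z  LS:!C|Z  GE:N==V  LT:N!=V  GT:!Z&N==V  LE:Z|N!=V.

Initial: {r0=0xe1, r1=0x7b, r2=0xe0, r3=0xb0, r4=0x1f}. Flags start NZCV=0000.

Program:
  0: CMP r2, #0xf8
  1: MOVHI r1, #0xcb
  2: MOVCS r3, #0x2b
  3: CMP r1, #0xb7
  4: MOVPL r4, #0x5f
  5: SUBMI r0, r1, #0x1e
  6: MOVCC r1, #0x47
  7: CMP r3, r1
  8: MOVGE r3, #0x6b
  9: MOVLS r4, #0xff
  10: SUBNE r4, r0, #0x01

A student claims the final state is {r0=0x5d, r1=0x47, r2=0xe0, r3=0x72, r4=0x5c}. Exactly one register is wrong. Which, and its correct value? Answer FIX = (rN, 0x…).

[0] flags=1000 → (cmp)
[1] flags=1000 HI?F → skip
[2] flags=1000 CS?F → skip
[3] flags=1001 → (cmp)
[4] flags=1001 PL?F → skip
[5] flags=1001 MI?T → r0=0x5d
[6] flags=1001 CC?T → r1=0x47
[7] flags=0011 → (cmp)
[8] flags=0011 GE?F → skip
[9] flags=0011 LS?F → skip
[10] flags=0011 NE?T → r4=0x5c

FIX = (r3, 0xb0)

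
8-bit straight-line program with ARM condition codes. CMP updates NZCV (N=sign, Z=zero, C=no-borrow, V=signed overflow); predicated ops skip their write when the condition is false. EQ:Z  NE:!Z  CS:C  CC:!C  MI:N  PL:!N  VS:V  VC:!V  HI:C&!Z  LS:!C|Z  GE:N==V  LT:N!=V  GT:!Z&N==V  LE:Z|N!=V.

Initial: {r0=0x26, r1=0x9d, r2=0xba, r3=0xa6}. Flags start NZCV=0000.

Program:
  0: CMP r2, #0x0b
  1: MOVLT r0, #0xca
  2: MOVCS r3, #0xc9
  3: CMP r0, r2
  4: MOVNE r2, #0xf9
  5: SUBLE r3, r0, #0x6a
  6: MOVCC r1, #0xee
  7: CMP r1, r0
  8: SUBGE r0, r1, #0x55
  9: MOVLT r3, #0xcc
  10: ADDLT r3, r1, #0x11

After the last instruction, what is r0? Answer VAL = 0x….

VAL = 0xca

0: ✓ CMP  NZCV=1010
1: ✓ MOVLT  r0←0xca
2: ✓ MOVCS  r3←0xc9
3: ✓ CMP  NZCV=0010
4: ✓ MOVNE  r2←0xf9
5: · SUBLE
6: · MOVCC
7: ✓ CMP  NZCV=1000
8: · SUBGE
9: ✓ MOVLT  r3←0xcc
10: ✓ ADDLT  r3←0xae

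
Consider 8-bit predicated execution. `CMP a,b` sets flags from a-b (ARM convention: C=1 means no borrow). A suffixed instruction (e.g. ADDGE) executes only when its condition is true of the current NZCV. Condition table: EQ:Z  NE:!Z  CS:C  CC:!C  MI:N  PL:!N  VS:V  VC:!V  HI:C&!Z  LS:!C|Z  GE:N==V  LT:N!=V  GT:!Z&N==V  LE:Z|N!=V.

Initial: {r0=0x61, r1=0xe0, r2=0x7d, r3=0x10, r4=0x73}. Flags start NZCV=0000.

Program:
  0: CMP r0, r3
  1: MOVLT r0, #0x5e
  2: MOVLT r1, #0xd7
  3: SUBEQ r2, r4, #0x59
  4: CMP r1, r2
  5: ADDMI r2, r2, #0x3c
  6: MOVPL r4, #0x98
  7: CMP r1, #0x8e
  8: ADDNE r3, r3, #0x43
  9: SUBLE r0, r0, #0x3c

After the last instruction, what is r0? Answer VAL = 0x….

0: ✓ CMP  NZCV=0010
1: · MOVLT
2: · MOVLT
3: · SUBEQ
4: ✓ CMP  NZCV=0011
5: · ADDMI
6: ✓ MOVPL  r4←0x98
7: ✓ CMP  NZCV=0010
8: ✓ ADDNE  r3←0x53
9: · SUBLE

VAL = 0x61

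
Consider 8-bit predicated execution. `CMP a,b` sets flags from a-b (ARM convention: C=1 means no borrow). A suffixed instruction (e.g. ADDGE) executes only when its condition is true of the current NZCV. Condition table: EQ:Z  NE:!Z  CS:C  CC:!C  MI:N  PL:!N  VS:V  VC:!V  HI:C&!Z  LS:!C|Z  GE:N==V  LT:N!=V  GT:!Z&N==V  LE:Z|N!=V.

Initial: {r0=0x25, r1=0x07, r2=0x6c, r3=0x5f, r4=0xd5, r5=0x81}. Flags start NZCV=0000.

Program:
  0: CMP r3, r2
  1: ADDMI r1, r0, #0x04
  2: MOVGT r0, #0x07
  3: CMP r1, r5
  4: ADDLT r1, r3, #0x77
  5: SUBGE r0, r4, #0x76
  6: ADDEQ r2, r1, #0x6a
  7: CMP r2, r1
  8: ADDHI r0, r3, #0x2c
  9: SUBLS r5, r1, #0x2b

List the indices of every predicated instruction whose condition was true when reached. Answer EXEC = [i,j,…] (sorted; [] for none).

EXEC = [1,5,8]

[0] flags=1000 → (cmp)
[1] flags=1000 MI?T → r1=0x29
[2] flags=1000 GT?F → skip
[3] flags=1001 → (cmp)
[4] flags=1001 LT?F → skip
[5] flags=1001 GE?T → r0=0x5f
[6] flags=1001 EQ?F → skip
[7] flags=0010 → (cmp)
[8] flags=0010 HI?T → r0=0x8b
[9] flags=0010 LS?F → skip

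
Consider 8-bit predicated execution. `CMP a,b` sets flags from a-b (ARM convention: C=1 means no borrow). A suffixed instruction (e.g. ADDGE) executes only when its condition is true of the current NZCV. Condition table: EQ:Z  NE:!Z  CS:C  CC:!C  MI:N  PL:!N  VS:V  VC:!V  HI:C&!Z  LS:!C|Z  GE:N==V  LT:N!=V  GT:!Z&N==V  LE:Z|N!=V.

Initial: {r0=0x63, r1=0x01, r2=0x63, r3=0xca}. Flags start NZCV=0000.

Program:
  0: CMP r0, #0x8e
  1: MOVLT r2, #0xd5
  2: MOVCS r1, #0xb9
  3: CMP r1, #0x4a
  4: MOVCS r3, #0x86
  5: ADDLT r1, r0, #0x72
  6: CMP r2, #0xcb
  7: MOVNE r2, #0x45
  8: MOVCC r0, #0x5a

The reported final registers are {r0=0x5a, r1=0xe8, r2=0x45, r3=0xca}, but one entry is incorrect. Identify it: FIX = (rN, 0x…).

[0] flags=1001 → (cmp)
[1] flags=1001 LT?F → skip
[2] flags=1001 CS?F → skip
[3] flags=1000 → (cmp)
[4] flags=1000 CS?F → skip
[5] flags=1000 LT?T → r1=0xd5
[6] flags=1001 → (cmp)
[7] flags=1001 NE?T → r2=0x45
[8] flags=1001 CC?T → r0=0x5a

FIX = (r1, 0xd5)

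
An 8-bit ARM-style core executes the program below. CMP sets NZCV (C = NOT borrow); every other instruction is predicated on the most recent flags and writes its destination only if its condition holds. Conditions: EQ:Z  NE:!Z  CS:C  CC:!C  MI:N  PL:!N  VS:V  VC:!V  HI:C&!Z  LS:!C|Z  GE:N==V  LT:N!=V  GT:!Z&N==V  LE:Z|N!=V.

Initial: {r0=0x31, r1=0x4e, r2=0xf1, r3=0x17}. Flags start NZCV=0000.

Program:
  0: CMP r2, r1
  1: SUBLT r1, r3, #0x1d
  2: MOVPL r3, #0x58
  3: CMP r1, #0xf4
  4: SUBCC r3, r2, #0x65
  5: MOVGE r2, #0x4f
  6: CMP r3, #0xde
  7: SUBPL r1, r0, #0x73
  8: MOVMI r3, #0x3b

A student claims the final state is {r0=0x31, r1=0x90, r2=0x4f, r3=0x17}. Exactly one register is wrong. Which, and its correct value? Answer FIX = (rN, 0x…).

FIX = (r1, 0xbe)

0: ✓ CMP  NZCV=1010
1: ✓ SUBLT  r1←0xfa
2: · MOVPL
3: ✓ CMP  NZCV=0010
4: · SUBCC
5: ✓ MOVGE  r2←0x4f
6: ✓ CMP  NZCV=0000
7: ✓ SUBPL  r1←0xbe
8: · MOVMI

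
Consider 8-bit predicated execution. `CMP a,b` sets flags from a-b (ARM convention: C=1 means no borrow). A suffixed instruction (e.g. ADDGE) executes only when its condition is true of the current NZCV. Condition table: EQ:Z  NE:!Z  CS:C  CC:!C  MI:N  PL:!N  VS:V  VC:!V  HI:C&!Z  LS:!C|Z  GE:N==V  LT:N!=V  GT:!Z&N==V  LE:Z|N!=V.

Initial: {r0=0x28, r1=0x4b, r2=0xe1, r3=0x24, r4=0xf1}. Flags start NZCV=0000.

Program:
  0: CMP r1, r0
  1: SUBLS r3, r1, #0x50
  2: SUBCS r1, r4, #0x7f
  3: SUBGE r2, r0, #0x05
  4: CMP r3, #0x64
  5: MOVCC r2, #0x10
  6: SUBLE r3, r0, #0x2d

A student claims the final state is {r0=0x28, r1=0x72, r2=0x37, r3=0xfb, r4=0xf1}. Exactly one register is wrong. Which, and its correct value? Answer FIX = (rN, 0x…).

0: ✓ CMP  NZCV=0010
1: · SUBLS
2: ✓ SUBCS  r1←0x72
3: ✓ SUBGE  r2←0x23
4: ✓ CMP  NZCV=1000
5: ✓ MOVCC  r2←0x10
6: ✓ SUBLE  r3←0xfb

FIX = (r2, 0x10)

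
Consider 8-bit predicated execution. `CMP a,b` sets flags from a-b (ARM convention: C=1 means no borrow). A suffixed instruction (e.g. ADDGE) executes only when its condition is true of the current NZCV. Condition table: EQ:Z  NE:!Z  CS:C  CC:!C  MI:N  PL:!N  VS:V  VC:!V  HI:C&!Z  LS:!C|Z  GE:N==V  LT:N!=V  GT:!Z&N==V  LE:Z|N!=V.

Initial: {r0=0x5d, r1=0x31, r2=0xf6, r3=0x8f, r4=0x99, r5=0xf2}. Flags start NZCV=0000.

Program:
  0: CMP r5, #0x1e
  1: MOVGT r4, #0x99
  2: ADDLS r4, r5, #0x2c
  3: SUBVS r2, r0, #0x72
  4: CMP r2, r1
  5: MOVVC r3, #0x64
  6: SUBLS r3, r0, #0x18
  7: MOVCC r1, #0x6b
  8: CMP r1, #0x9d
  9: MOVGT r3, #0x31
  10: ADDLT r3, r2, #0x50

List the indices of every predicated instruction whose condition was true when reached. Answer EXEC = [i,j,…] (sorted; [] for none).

EXEC = [5,9]

0: ✓ CMP  NZCV=1010
1: · MOVGT
2: · ADDLS
3: · SUBVS
4: ✓ CMP  NZCV=1010
5: ✓ MOVVC  r3←0x64
6: · SUBLS
7: · MOVCC
8: ✓ CMP  NZCV=1001
9: ✓ MOVGT  r3←0x31
10: · ADDLT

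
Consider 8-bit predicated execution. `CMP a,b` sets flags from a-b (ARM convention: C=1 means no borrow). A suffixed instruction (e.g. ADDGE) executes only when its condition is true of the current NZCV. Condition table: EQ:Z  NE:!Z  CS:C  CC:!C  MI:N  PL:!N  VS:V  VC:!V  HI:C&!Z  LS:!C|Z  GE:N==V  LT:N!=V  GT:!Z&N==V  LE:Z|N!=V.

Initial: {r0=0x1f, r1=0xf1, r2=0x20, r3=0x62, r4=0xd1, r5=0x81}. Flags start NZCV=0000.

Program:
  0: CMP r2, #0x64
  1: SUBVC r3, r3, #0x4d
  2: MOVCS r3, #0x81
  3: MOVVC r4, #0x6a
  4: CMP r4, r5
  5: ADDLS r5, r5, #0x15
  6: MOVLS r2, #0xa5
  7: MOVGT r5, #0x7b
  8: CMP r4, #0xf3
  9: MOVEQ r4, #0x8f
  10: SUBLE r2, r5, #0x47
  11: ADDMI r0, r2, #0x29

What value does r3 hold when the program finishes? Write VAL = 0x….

0: ✓ CMP  NZCV=1000
1: ✓ SUBVC  r3←0x15
2: · MOVCS
3: ✓ MOVVC  r4←0x6a
4: ✓ CMP  NZCV=1001
5: ✓ ADDLS  r5←0x96
6: ✓ MOVLS  r2←0xa5
7: ✓ MOVGT  r5←0x7b
8: ✓ CMP  NZCV=0000
9: · MOVEQ
10: · SUBLE
11: · ADDMI

VAL = 0x15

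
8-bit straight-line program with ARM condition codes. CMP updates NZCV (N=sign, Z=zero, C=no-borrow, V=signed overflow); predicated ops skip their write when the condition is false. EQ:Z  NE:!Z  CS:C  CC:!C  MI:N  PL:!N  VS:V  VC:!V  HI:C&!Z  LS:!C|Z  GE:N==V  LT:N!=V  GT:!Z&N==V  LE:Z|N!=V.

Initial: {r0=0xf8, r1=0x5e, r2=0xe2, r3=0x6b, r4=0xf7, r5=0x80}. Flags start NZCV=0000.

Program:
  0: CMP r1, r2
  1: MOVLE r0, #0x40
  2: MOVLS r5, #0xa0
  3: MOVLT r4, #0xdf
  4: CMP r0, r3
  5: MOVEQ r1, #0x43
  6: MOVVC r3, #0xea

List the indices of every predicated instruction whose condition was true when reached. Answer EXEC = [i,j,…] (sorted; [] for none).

EXEC = [2,6]

[0] flags=0000 → (cmp)
[1] flags=0000 LE?F → skip
[2] flags=0000 LS?T → r5=0xa0
[3] flags=0000 LT?F → skip
[4] flags=1010 → (cmp)
[5] flags=1010 EQ?F → skip
[6] flags=1010 VC?T → r3=0xea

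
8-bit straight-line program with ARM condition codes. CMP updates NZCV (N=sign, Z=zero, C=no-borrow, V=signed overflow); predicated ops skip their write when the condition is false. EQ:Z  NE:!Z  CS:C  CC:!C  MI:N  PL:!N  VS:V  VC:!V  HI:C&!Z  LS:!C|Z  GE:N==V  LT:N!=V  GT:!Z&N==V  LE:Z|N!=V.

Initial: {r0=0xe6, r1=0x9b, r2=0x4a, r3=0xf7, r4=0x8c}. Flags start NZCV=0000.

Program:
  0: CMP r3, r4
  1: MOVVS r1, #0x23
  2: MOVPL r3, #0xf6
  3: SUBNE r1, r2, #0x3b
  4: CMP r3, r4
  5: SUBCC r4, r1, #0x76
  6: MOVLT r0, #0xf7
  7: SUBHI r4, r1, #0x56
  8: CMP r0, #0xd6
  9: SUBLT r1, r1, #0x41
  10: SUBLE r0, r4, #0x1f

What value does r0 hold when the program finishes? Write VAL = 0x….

[0] flags=0010 → (cmp)
[1] flags=0010 VS?F → skip
[2] flags=0010 PL?T → r3=0xf6
[3] flags=0010 NE?T → r1=0x0f
[4] flags=0010 → (cmp)
[5] flags=0010 CC?F → skip
[6] flags=0010 LT?F → skip
[7] flags=0010 HI?T → r4=0xb9
[8] flags=0010 → (cmp)
[9] flags=0010 LT?F → skip
[10] flags=0010 LE?F → skip

VAL = 0xe6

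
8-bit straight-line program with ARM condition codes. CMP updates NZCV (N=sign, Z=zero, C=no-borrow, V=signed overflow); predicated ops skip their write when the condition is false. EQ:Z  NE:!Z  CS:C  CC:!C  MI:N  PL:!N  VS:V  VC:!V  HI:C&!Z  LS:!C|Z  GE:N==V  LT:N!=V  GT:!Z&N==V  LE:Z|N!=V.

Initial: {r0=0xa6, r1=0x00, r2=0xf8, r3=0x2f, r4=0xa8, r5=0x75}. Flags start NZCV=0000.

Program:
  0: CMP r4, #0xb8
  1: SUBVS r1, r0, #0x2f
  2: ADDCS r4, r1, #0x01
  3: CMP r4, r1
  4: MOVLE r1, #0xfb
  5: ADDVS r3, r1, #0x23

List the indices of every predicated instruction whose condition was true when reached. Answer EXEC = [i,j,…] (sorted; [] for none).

0: ✓ CMP  NZCV=1000
1: · SUBVS
2: · ADDCS
3: ✓ CMP  NZCV=1010
4: ✓ MOVLE  r1←0xfb
5: · ADDVS

EXEC = [4]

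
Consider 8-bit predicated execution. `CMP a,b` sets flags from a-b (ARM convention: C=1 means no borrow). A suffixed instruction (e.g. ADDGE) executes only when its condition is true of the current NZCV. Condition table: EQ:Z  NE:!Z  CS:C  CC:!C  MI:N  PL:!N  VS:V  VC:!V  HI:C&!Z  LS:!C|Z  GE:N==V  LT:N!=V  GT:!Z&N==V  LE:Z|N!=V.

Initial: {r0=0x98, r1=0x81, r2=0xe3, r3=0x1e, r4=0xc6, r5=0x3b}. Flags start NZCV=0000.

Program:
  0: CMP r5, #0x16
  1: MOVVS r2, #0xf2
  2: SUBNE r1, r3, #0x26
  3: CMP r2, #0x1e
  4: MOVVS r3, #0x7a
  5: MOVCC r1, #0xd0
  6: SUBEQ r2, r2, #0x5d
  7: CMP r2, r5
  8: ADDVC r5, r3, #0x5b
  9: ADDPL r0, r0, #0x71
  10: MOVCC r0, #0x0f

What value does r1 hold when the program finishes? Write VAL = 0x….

0: ✓ CMP  NZCV=0010
1: · MOVVS
2: ✓ SUBNE  r1←0xf8
3: ✓ CMP  NZCV=1010
4: · MOVVS
5: · MOVCC
6: · SUBEQ
7: ✓ CMP  NZCV=1010
8: ✓ ADDVC  r5←0x79
9: · ADDPL
10: · MOVCC

VAL = 0xf8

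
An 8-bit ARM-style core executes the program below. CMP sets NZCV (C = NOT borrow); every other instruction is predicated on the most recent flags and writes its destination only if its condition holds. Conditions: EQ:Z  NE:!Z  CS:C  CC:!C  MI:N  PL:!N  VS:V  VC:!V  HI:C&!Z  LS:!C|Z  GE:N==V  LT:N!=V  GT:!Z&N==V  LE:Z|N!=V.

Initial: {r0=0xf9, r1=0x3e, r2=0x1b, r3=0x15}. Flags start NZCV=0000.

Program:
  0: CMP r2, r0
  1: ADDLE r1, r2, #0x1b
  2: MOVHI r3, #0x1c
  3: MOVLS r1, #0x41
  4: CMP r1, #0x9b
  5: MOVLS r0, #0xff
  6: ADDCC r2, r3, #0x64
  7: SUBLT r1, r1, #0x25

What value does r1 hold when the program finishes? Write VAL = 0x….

VAL = 0x41

[0] flags=0000 → (cmp)
[1] flags=0000 LE?F → skip
[2] flags=0000 HI?F → skip
[3] flags=0000 LS?T → r1=0x41
[4] flags=1001 → (cmp)
[5] flags=1001 LS?T → r0=0xff
[6] flags=1001 CC?T → r2=0x79
[7] flags=1001 LT?F → skip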